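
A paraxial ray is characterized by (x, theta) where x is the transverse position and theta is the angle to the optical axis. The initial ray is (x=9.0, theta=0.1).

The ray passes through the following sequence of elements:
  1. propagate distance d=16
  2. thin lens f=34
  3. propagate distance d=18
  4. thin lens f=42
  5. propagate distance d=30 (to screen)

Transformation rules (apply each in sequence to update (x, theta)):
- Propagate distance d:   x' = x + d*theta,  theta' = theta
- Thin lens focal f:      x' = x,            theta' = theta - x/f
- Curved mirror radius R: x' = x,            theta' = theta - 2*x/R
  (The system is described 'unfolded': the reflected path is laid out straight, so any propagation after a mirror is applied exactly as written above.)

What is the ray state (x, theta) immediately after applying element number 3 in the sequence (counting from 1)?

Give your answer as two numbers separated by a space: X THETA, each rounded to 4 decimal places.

Initial: x=9.0000 theta=0.1000
After 1 (propagate distance d=16): x=10.6000 theta=0.1000
After 2 (thin lens f=34): x=10.6000 theta=-18/85 (≈-0.2118)
After 3 (propagate distance d=18): x=577/85 (≈6.7882) theta=-18/85 (≈-0.2118)
Rounded to 4 decimal places: x = 6.7882, theta = -0.2118

Answer: 6.7882 -0.2118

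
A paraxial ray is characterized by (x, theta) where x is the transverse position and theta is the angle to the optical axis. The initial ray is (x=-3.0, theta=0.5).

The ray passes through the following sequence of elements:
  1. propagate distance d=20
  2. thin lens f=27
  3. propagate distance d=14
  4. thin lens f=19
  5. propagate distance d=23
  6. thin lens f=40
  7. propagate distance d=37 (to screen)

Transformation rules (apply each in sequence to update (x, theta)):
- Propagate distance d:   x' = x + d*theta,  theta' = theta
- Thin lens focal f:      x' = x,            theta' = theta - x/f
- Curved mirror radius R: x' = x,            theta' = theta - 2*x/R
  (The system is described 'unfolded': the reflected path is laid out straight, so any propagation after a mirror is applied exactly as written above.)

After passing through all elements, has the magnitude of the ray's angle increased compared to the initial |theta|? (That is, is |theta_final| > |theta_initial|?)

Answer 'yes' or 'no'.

Answer: no

Derivation:
Initial: x=-3.0000 theta=0.5000
After 1 (propagate distance d=20): x=7.0000 theta=0.5000
After 2 (thin lens f=27): x=7.0000 theta=13/54 (≈0.2407)
After 3 (propagate distance d=14): x=280/27 (≈10.3704) theta=13/54 (≈0.2407)
After 4 (thin lens f=19): x=280/27 (≈10.3704) theta=-313/1026 (≈-0.3051)
After 5 (propagate distance d=23): x=1147/342 (≈3.3538) theta=-313/1026 (≈-0.3051)
After 6 (thin lens f=40): x=1147/342 (≈3.3538) theta=-15961/41040 (≈-0.3889)
After 7 (propagate distance d=37 (to screen)): x=-452917/41040 (≈-11.0360) theta=-15961/41040 (≈-0.3889)
|theta_initial|=0.5000 |theta_final|=15961/41040 (≈0.3889) -> not increased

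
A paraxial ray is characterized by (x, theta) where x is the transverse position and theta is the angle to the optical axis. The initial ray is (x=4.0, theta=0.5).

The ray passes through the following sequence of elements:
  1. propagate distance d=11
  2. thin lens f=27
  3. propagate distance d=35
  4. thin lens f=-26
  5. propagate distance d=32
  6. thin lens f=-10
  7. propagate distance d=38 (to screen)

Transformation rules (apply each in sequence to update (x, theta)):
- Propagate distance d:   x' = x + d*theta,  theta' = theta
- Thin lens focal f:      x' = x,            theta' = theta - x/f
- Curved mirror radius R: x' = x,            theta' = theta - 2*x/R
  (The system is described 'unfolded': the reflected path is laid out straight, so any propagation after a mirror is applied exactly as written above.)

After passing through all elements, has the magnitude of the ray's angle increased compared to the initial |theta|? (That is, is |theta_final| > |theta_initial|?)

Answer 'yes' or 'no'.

Initial: x=4.0000 theta=0.5000
After 1 (propagate distance d=11): x=9.5000 theta=0.5000
After 2 (thin lens f=27): x=9.5000 theta=4/27 (≈0.1481)
After 3 (propagate distance d=35): x=793/54 (≈14.6852) theta=4/27 (≈0.1481)
After 4 (thin lens f=-26): x=793/54 (≈14.6852) theta=77/108 (≈0.7130)
After 5 (propagate distance d=32): x=37.5000 theta=77/108 (≈0.7130)
After 6 (thin lens f=-10): x=37.5000 theta=241/54 (≈4.4630)
After 7 (propagate distance d=38 (to screen)): x=11183/54 (≈207.0926) theta=241/54 (≈4.4630)
|theta_initial|=0.5000 |theta_final|=241/54 (≈4.4630) -> increased

Answer: yes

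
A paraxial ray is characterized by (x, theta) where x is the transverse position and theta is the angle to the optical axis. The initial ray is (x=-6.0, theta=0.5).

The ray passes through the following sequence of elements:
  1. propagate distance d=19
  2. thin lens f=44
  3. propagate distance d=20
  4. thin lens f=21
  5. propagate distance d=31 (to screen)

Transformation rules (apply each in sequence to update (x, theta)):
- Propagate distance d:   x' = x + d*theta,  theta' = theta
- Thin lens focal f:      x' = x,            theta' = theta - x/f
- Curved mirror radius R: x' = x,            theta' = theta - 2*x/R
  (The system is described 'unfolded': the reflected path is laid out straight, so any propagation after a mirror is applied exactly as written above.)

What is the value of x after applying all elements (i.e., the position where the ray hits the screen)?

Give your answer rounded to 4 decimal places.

Answer: 7.3631

Derivation:
Initial: x=-6.0000 theta=0.5000
After 1 (propagate distance d=19): x=3.5000 theta=0.5000
After 2 (thin lens f=44): x=3.5000 theta=37/88 (≈0.4205)
After 3 (propagate distance d=20): x=131/11 (≈11.9091) theta=37/88 (≈0.4205)
After 4 (thin lens f=21): x=131/11 (≈11.9091) theta=-271/1848 (≈-0.1466)
After 5 (propagate distance d=31 (to screen)): x=1237/168 (≈7.3631) theta=-271/1848 (≈-0.1466)
Rounded to 4 decimal places: x = 7.3631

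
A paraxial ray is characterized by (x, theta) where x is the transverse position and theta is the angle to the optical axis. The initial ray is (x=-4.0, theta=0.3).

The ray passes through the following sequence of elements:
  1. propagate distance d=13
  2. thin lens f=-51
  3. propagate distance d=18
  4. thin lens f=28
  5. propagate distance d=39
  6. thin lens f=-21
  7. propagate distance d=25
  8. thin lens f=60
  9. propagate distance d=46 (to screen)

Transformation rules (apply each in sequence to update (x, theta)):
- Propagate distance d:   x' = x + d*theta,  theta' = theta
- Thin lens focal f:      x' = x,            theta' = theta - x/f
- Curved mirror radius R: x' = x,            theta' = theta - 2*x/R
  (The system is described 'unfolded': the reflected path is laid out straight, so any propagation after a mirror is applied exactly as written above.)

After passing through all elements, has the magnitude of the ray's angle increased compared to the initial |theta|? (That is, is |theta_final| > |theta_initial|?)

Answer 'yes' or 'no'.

Initial: x=-4.0000 theta=0.3000
After 1 (propagate distance d=13): x=-0.1000 theta=0.3000
After 2 (thin lens f=-51): x=-0.1000 theta=76/255 (≈0.2980)
After 3 (propagate distance d=18): x=179/34 (≈5.2647) theta=76/255 (≈0.2980)
After 4 (thin lens f=28): x=179/34 (≈5.2647) theta=1571/14280 (≈0.1100)
After 5 (propagate distance d=39): x=45483/4760 (≈9.5553) theta=1571/14280 (≈0.1100)
After 6 (thin lens f=-21): x=45483/4760 (≈9.5553) theta=1412/2499 (≈0.5650)
After 7 (propagate distance d=25): x=2367143/99960 (≈23.6809) theta=1412/2499 (≈0.5650)
After 8 (thin lens f=60): x=2367143/99960 (≈23.6809) theta=145951/856800 (≈0.1703)
After 9 (propagate distance d=46 (to screen)): x=5559553/176400 (≈31.5167) theta=145951/856800 (≈0.1703)
|theta_initial|=0.3000 |theta_final|=145951/856800 (≈0.1703) -> not increased

Answer: no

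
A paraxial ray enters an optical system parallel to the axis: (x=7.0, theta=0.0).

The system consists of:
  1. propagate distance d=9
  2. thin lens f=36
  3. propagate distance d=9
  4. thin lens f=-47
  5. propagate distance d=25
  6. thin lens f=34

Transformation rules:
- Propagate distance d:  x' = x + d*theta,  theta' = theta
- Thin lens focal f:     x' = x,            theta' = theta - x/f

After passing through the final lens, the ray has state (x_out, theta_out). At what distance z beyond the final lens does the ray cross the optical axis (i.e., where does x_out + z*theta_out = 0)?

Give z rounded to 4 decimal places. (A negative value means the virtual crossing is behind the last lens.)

Initial: x=7.0000 theta=0.0000
After 1 (propagate distance d=9): x=7.0000 theta=0.0000
After 2 (thin lens f=36): x=7.0000 theta=-7/36 (≈-0.1944)
After 3 (propagate distance d=9): x=5.2500 theta=-7/36 (≈-0.1944)
After 4 (thin lens f=-47): x=5.2500 theta=-35/423 (≈-0.0827)
After 5 (propagate distance d=25): x=5383/1692 (≈3.1814) theta=-35/423 (≈-0.0827)
After 6 (thin lens f=34): x=5383/1692 (≈3.1814) theta=-1127/6392 (≈-0.1763)
z_focus = -x_out/theta_out = -(5383/1692)/(-1127/6392) = 26146/1449 ≈ 18.0442
Rounded to 4 decimal places: z = 18.0442

Answer: 18.0442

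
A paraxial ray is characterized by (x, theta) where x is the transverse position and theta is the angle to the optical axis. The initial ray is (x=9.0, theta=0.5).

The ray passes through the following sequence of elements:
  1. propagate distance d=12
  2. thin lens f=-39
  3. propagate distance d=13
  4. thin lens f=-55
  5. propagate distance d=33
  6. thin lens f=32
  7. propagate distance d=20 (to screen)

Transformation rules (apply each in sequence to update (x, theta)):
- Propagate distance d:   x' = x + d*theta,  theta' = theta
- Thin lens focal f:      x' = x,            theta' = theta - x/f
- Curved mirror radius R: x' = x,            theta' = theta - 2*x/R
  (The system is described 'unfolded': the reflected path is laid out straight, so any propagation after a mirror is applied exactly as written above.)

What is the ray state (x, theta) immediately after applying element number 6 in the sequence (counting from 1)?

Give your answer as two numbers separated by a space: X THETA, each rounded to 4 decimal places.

Initial: x=9.0000 theta=0.5000
After 1 (propagate distance d=12): x=15.0000 theta=0.5000
After 2 (thin lens f=-39): x=15.0000 theta=23/26 (≈0.8846)
After 3 (propagate distance d=13): x=26.5000 theta=23/26 (≈0.8846)
After 4 (thin lens f=-55): x=26.5000 theta=977/715 (≈1.3664)
After 5 (propagate distance d=33): x=9307/130 (≈71.5923) theta=977/715 (≈1.3664)
After 6 (thin lens f=32): x=9307/130 (≈71.5923) theta=-39849/45760 (≈-0.8708)
Rounded to 4 decimal places: x = 71.5923, theta = -0.8708

Answer: 71.5923 -0.8708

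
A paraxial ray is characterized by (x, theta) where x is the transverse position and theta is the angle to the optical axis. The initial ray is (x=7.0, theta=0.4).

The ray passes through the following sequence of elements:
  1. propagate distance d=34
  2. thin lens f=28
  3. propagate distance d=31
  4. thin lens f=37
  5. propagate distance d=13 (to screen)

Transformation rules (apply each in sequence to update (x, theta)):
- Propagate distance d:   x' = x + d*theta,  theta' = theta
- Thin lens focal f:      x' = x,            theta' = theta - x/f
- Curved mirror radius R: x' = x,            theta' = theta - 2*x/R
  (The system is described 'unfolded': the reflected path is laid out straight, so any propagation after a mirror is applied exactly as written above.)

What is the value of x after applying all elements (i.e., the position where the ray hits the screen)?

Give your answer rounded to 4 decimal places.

Initial: x=7.0000 theta=0.4000
After 1 (propagate distance d=34): x=20.6000 theta=0.4000
After 2 (thin lens f=28): x=20.6000 theta=-47/140 (≈-0.3357)
After 3 (propagate distance d=31): x=1427/140 (≈10.1929) theta=-47/140 (≈-0.3357)
After 4 (thin lens f=37): x=1427/140 (≈10.1929) theta=-1583/2590 (≈-0.6112)
After 5 (propagate distance d=13 (to screen)): x=1663/740 (≈2.2473) theta=-1583/2590 (≈-0.6112)
Rounded to 4 decimal places: x = 2.2473

Answer: 2.2473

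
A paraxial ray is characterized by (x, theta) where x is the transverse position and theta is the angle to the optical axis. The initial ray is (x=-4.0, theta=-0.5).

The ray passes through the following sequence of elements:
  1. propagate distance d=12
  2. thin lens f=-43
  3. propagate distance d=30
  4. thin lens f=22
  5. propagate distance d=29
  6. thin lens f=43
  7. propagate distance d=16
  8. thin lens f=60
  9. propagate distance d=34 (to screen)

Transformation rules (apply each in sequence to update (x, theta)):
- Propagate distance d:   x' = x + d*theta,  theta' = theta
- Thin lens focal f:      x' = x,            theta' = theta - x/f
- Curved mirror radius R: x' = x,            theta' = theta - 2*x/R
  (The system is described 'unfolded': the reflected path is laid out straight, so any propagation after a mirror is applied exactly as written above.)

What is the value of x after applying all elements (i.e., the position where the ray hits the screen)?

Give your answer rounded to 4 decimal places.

Answer: 35.2509

Derivation:
Initial: x=-4.0000 theta=-0.5000
After 1 (propagate distance d=12): x=-10.0000 theta=-0.5000
After 2 (thin lens f=-43): x=-10.0000 theta=-63/86 (≈-0.7326)
After 3 (propagate distance d=30): x=-1375/43 (≈-31.9767) theta=-63/86 (≈-0.7326)
After 4 (thin lens f=22): x=-1375/43 (≈-31.9767) theta=31/43 (≈0.7209)
After 5 (propagate distance d=29): x=-476/43 (≈-11.0698) theta=31/43 (≈0.7209)
After 6 (thin lens f=43): x=-476/43 (≈-11.0698) theta=1809/1849 (≈0.9784)
After 7 (propagate distance d=16): x=8476/1849 (≈4.5841) theta=1809/1849 (≈0.9784)
After 8 (thin lens f=60): x=8476/1849 (≈4.5841) theta=25016/27735 (≈0.9020)
After 9 (propagate distance d=34 (to screen)): x=977684/27735 (≈35.2509) theta=25016/27735 (≈0.9020)
Rounded to 4 decimal places: x = 35.2509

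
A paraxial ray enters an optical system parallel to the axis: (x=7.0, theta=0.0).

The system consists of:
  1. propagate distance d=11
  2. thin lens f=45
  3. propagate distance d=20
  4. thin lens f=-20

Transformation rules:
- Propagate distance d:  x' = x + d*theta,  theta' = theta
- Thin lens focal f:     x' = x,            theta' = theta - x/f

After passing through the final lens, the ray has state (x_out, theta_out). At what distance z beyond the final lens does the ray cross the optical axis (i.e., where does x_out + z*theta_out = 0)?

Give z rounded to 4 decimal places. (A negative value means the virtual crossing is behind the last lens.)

Initial: x=7.0000 theta=0.0000
After 1 (propagate distance d=11): x=7.0000 theta=0.0000
After 2 (thin lens f=45): x=7.0000 theta=-7/45 (≈-0.1556)
After 3 (propagate distance d=20): x=35/9 (≈3.8889) theta=-7/45 (≈-0.1556)
After 4 (thin lens f=-20): x=35/9 (≈3.8889) theta=7/180 (≈0.0389)
z_focus = -x_out/theta_out = -(35/9)/(7/180) = -100.0000
Rounded to 4 decimal places: z = -100.0000

Answer: -100.0000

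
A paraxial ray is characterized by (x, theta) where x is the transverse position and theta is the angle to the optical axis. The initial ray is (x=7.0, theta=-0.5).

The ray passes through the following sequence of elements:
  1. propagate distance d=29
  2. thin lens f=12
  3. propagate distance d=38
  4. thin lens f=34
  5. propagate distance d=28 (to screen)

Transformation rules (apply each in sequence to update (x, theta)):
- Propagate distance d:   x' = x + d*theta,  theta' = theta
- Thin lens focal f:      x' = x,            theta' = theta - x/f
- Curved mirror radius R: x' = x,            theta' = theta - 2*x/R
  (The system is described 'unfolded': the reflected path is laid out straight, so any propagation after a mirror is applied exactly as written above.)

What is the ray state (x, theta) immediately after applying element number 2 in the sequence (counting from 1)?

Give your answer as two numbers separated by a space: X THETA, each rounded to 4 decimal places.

Initial: x=7.0000 theta=-0.5000
After 1 (propagate distance d=29): x=-7.5000 theta=-0.5000
After 2 (thin lens f=12): x=-7.5000 theta=0.1250
Rounded to 4 decimal places: x = -7.5000, theta = 0.1250

Answer: -7.5000 0.1250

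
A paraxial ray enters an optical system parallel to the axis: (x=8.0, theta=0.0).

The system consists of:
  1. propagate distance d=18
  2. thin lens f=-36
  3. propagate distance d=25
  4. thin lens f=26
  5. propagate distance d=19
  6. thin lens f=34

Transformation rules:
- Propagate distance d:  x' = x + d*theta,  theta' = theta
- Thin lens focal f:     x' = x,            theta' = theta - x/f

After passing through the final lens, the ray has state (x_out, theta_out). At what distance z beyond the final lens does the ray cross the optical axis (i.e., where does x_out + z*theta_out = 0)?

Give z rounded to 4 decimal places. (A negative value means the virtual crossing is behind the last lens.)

Initial: x=8.0000 theta=0.0000
After 1 (propagate distance d=18): x=8.0000 theta=0.0000
After 2 (thin lens f=-36): x=8.0000 theta=2/9 (≈0.2222)
After 3 (propagate distance d=25): x=122/9 (≈13.5556) theta=2/9 (≈0.2222)
After 4 (thin lens f=26): x=122/9 (≈13.5556) theta=-35/117 (≈-0.2991)
After 5 (propagate distance d=19): x=307/39 (≈7.8718) theta=-35/117 (≈-0.2991)
After 6 (thin lens f=34): x=307/39 (≈7.8718) theta=-2111/3978 (≈-0.5307)
z_focus = -x_out/theta_out = -(307/39)/(-2111/3978) = 31314/2111 ≈ 14.8337
Rounded to 4 decimal places: z = 14.8337

Answer: 14.8337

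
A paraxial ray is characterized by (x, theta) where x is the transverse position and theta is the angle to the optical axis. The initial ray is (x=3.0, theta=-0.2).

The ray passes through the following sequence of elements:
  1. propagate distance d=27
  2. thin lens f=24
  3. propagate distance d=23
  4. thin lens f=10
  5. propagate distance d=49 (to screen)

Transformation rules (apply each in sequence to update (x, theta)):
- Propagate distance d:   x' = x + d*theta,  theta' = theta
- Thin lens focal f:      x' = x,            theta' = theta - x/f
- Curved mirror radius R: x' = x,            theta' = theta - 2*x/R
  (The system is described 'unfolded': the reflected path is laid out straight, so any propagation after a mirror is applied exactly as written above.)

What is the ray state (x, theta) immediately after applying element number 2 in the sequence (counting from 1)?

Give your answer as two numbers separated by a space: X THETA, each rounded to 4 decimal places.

Initial: x=3.0000 theta=-0.2000
After 1 (propagate distance d=27): x=-2.4000 theta=-0.2000
After 2 (thin lens f=24): x=-2.4000 theta=-0.1000
Rounded to 4 decimal places: x = -2.4000, theta = -0.1000

Answer: -2.4000 -0.1000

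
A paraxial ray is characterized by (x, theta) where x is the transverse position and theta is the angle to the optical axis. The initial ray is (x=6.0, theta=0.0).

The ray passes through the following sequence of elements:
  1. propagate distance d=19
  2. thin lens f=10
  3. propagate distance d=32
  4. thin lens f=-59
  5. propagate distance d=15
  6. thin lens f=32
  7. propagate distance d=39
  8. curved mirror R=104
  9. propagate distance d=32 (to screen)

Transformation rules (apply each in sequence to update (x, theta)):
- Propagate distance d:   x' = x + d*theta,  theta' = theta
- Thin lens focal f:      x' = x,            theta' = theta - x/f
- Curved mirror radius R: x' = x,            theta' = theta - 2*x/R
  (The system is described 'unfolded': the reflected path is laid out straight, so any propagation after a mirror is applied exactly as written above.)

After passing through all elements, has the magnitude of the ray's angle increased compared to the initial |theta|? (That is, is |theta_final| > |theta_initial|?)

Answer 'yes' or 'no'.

Initial: x=6.0000 theta=0.0000
After 1 (propagate distance d=19): x=6.0000 theta=0.0000
After 2 (thin lens f=10): x=6.0000 theta=-0.6000
After 3 (propagate distance d=32): x=-13.2000 theta=-0.6000
After 4 (thin lens f=-59): x=-13.2000 theta=-243/295 (≈-0.8237)
After 5 (propagate distance d=15): x=-7539/295 (≈-25.5559) theta=-243/295 (≈-0.8237)
After 6 (thin lens f=32): x=-7539/295 (≈-25.5559) theta=-237/9440 (≈-0.0251)
After 7 (propagate distance d=39): x=-250491/9440 (≈-26.5351) theta=-237/9440 (≈-0.0251)
After 8 (curved mirror R=104): x=-250491/9440 (≈-26.5351) theta=238167/490880 (≈0.4852)
After 9 (propagate distance d=32 (to screen)): x=-1351047/122720 (≈-11.0092) theta=238167/490880 (≈0.4852)
|theta_initial|=0.0000 |theta_final|=238167/490880 (≈0.4852) -> increased

Answer: yes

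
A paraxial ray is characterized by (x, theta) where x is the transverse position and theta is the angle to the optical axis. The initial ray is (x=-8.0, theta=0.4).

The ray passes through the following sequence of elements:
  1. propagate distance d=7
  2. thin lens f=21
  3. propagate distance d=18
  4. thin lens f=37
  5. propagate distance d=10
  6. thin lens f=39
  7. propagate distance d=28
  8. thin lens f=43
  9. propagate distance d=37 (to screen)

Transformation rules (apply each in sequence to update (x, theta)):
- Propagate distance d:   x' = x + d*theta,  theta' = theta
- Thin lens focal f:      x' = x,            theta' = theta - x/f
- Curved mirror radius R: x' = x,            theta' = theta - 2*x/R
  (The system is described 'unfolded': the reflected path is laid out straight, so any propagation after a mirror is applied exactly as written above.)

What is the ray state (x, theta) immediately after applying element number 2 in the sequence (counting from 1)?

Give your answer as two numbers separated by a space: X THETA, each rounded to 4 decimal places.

Initial: x=-8.0000 theta=0.4000
After 1 (propagate distance d=7): x=-5.2000 theta=0.4000
After 2 (thin lens f=21): x=-5.2000 theta=68/105 (≈0.6476)
Rounded to 4 decimal places: x = -5.2000, theta = 0.6476

Answer: -5.2000 0.6476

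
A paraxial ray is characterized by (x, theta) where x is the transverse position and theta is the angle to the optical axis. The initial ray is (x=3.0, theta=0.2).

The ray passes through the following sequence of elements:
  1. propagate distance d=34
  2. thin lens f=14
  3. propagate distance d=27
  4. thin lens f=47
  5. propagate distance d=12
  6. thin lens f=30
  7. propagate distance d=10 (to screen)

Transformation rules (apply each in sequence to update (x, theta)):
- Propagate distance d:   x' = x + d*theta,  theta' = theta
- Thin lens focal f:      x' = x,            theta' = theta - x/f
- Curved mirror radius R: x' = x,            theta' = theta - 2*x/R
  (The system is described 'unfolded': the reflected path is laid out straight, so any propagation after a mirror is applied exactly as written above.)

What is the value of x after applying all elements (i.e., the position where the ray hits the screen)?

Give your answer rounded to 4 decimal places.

Answer: -10.0496

Derivation:
Initial: x=3.0000 theta=0.2000
After 1 (propagate distance d=34): x=9.8000 theta=0.2000
After 2 (thin lens f=14): x=9.8000 theta=-0.5000
After 3 (propagate distance d=27): x=-3.7000 theta=-0.5000
After 4 (thin lens f=47): x=-3.7000 theta=-99/235 (≈-0.4213)
After 5 (propagate distance d=12): x=-823/94 (≈-8.7553) theta=-99/235 (≈-0.4213)
After 6 (thin lens f=30): x=-823/94 (≈-8.7553) theta=-73/564 (≈-0.1294)
After 7 (propagate distance d=10 (to screen)): x=-1417/141 (≈-10.0496) theta=-73/564 (≈-0.1294)
Rounded to 4 decimal places: x = -10.0496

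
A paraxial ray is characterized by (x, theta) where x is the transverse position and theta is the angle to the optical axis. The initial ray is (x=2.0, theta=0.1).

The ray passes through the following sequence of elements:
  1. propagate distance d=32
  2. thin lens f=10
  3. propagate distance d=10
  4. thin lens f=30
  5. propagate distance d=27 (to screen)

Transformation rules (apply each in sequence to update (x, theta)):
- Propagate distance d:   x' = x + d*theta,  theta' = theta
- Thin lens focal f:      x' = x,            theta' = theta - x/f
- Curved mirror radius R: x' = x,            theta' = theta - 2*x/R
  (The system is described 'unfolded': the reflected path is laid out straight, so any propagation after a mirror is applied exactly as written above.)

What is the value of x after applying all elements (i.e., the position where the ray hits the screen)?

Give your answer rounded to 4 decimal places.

Answer: -11.2400

Derivation:
Initial: x=2.0000 theta=0.1000
After 1 (propagate distance d=32): x=5.2000 theta=0.1000
After 2 (thin lens f=10): x=5.2000 theta=-0.4200
After 3 (propagate distance d=10): x=1.0000 theta=-0.4200
After 4 (thin lens f=30): x=1.0000 theta=-34/75 (≈-0.4533)
After 5 (propagate distance d=27 (to screen)): x=-11.2400 theta=-34/75 (≈-0.4533)
Rounded to 4 decimal places: x = -11.2400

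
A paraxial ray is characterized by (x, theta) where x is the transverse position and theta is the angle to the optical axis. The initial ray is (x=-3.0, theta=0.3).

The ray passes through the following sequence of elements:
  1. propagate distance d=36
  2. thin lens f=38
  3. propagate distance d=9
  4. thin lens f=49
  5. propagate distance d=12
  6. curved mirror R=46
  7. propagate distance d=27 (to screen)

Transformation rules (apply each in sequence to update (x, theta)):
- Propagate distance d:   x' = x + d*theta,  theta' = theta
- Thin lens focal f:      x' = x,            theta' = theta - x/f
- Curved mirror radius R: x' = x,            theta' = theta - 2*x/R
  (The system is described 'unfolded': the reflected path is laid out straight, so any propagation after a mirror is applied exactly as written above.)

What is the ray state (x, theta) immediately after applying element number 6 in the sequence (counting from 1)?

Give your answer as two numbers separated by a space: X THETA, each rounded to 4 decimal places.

Answer: 7.6705 -0.4153

Derivation:
Initial: x=-3.0000 theta=0.3000
After 1 (propagate distance d=36): x=7.8000 theta=0.3000
After 2 (thin lens f=38): x=7.8000 theta=9/95 (≈0.0947)
After 3 (propagate distance d=9): x=822/95 (≈8.6526) theta=9/95 (≈0.0947)
After 4 (thin lens f=49): x=822/95 (≈8.6526) theta=-381/4655 (≈-0.0818)
After 5 (propagate distance d=12): x=35706/4655 (≈7.6705) theta=-381/4655 (≈-0.0818)
After 6 (curved mirror R=46): x=35706/4655 (≈7.6705) theta=-44469/107065 (≈-0.4153)
Rounded to 4 decimal places: x = 7.6705, theta = -0.4153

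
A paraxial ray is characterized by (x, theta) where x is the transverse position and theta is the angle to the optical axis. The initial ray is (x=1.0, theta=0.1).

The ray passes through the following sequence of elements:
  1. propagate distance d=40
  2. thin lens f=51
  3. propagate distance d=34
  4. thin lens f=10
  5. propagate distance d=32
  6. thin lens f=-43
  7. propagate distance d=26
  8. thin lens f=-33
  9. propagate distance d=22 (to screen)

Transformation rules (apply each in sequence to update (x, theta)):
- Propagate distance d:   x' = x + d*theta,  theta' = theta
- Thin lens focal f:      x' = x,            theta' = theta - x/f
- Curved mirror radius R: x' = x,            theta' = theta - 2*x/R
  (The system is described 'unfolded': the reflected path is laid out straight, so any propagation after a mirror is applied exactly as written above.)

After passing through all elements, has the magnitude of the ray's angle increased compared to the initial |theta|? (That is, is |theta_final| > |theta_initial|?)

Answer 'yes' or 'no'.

Initial: x=1.0000 theta=0.1000
After 1 (propagate distance d=40): x=5.0000 theta=0.1000
After 2 (thin lens f=51): x=5.0000 theta=1/510 (≈0.0020)
After 3 (propagate distance d=34): x=76/15 (≈5.0667) theta=1/510 (≈0.0020)
After 4 (thin lens f=10): x=76/15 (≈5.0667) theta=-429/850 (≈-0.5047)
After 5 (propagate distance d=32): x=-14132/1275 (≈-11.0839) theta=-429/850 (≈-0.5047)
After 6 (thin lens f=-43): x=-14132/1275 (≈-11.0839) theta=-16721/21930 (≈-0.7625)
After 7 (propagate distance d=26): x=-564847/18275 (≈-30.9082) theta=-16721/21930 (≈-0.7625)
After 8 (thin lens f=-33): x=-564847/18275 (≈-30.9082) theta=-2049349/1206150 (≈-1.6991)
After 9 (propagate distance d=22 (to screen)): x=-748778/10965 (≈-68.2880) theta=-2049349/1206150 (≈-1.6991)
|theta_initial|=0.1000 |theta_final|=2049349/1206150 (≈1.6991) -> increased

Answer: yes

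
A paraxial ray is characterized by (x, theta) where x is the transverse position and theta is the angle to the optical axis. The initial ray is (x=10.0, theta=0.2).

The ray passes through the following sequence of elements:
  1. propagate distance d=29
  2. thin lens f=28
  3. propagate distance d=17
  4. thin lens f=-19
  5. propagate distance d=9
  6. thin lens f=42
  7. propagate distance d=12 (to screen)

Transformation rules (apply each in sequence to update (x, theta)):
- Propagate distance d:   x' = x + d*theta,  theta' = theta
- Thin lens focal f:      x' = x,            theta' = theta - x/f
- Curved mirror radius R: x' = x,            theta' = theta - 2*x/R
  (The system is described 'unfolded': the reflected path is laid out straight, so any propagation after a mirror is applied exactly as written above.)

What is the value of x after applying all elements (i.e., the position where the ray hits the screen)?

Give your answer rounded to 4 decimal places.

Initial: x=10.0000 theta=0.2000
After 1 (propagate distance d=29): x=15.8000 theta=0.2000
After 2 (thin lens f=28): x=15.8000 theta=-51/140 (≈-0.3643)
After 3 (propagate distance d=17): x=269/28 (≈9.6071) theta=-51/140 (≈-0.3643)
After 4 (thin lens f=-19): x=269/28 (≈9.6071) theta=94/665 (≈0.1414)
After 5 (propagate distance d=9): x=28939/2660 (≈10.8793) theta=94/665 (≈0.1414)
After 6 (thin lens f=42): x=28939/2660 (≈10.8793) theta=-13147/111720 (≈-0.1177)
After 7 (propagate distance d=12 (to screen)): x=176279/18620 (≈9.4672) theta=-13147/111720 (≈-0.1177)
Rounded to 4 decimal places: x = 9.4672

Answer: 9.4672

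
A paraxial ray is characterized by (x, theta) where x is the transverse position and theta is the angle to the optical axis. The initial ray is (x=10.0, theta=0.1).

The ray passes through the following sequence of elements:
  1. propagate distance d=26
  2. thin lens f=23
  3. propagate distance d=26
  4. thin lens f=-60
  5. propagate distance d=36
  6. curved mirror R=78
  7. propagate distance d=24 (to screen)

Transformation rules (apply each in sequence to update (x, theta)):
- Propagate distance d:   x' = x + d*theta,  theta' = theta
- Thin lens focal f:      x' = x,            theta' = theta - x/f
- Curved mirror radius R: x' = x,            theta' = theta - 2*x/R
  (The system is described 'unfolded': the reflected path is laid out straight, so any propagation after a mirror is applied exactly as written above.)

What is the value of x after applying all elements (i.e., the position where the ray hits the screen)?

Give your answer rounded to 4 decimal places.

Answer: -15.9773

Derivation:
Initial: x=10.0000 theta=0.1000
After 1 (propagate distance d=26): x=12.6000 theta=0.1000
After 2 (thin lens f=23): x=12.6000 theta=-103/230 (≈-0.4478)
After 3 (propagate distance d=26): x=22/23 (≈0.9565) theta=-103/230 (≈-0.4478)
After 4 (thin lens f=-60): x=22/23 (≈0.9565) theta=-149/345 (≈-0.4319)
After 5 (propagate distance d=36): x=-1678/115 (≈-14.5913) theta=-149/345 (≈-0.4319)
After 6 (curved mirror R=78): x=-1678/115 (≈-14.5913) theta=-259/4485 (≈-0.0577)
After 7 (propagate distance d=24 (to screen)): x=-23886/1495 (≈-15.9773) theta=-259/4485 (≈-0.0577)
Rounded to 4 decimal places: x = -15.9773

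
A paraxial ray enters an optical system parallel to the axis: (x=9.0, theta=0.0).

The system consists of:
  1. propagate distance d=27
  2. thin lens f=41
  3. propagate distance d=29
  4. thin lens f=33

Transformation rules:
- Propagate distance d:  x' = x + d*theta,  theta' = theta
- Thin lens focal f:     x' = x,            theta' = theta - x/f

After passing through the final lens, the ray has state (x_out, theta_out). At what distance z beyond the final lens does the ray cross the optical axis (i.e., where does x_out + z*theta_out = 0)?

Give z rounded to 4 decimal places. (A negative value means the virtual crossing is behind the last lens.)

Initial: x=9.0000 theta=0.0000
After 1 (propagate distance d=27): x=9.0000 theta=0.0000
After 2 (thin lens f=41): x=9.0000 theta=-9/41 (≈-0.2195)
After 3 (propagate distance d=29): x=108/41 (≈2.6341) theta=-9/41 (≈-0.2195)
After 4 (thin lens f=33): x=108/41 (≈2.6341) theta=-135/451 (≈-0.2993)
z_focus = -x_out/theta_out = -(108/41)/(-135/451) = 8.8000
Rounded to 4 decimal places: z = 8.8000

Answer: 8.8000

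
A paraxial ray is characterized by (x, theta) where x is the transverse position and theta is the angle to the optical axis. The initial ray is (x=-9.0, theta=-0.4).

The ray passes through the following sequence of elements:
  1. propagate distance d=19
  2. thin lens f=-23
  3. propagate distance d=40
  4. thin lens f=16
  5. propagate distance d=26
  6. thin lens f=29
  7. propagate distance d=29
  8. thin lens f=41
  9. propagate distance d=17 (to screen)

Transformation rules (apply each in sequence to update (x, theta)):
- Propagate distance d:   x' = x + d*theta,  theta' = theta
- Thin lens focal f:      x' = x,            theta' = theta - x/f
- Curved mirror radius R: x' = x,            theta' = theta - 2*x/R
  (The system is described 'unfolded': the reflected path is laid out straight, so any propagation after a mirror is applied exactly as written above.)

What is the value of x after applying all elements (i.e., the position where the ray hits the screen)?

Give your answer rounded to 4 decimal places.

Answer: 86.9930

Derivation:
Initial: x=-9.0000 theta=-0.4000
After 1 (propagate distance d=19): x=-16.6000 theta=-0.4000
After 2 (thin lens f=-23): x=-16.6000 theta=-129/115 (≈-1.1217)
After 3 (propagate distance d=40): x=-7069/115 (≈-61.4696) theta=-129/115 (≈-1.1217)
After 4 (thin lens f=16): x=-7069/115 (≈-61.4696) theta=1001/368 (≈2.7201)
After 5 (propagate distance d=26): x=8513/920 (≈9.2533) theta=1001/368 (≈2.7201)
After 6 (thin lens f=29): x=8513/920 (≈9.2533) theta=128119/53360 (≈2.4010)
After 7 (propagate distance d=29): x=29029/368 (≈78.8832) theta=128119/53360 (≈2.4010)
After 8 (thin lens f=41): x=29029/368 (≈78.8832) theta=521837/1093880 (≈0.4771)
After 9 (propagate distance d=17 (to screen)): x=190319863/2187760 (≈86.9930) theta=521837/1093880 (≈0.4771)
Rounded to 4 decimal places: x = 86.9930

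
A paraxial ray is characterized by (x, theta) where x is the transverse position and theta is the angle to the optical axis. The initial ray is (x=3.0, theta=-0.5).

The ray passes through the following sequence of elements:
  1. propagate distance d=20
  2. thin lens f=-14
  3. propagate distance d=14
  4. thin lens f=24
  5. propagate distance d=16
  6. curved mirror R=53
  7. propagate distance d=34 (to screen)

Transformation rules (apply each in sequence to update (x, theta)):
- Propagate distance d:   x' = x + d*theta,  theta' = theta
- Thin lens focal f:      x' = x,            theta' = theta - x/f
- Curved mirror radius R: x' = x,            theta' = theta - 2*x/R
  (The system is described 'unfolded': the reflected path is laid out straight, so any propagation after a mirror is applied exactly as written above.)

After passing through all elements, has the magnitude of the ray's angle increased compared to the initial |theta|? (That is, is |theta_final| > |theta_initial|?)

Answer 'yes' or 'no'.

Answer: yes

Derivation:
Initial: x=3.0000 theta=-0.5000
After 1 (propagate distance d=20): x=-7.0000 theta=-0.5000
After 2 (thin lens f=-14): x=-7.0000 theta=-1.0000
After 3 (propagate distance d=14): x=-21.0000 theta=-1.0000
After 4 (thin lens f=24): x=-21.0000 theta=-0.1250
After 5 (propagate distance d=16): x=-23.0000 theta=-0.1250
After 6 (curved mirror R=53): x=-23.0000 theta=315/424 (≈0.7429)
After 7 (propagate distance d=34 (to screen)): x=479/212 (≈2.2594) theta=315/424 (≈0.7429)
|theta_initial|=0.5000 |theta_final|=315/424 (≈0.7429) -> increased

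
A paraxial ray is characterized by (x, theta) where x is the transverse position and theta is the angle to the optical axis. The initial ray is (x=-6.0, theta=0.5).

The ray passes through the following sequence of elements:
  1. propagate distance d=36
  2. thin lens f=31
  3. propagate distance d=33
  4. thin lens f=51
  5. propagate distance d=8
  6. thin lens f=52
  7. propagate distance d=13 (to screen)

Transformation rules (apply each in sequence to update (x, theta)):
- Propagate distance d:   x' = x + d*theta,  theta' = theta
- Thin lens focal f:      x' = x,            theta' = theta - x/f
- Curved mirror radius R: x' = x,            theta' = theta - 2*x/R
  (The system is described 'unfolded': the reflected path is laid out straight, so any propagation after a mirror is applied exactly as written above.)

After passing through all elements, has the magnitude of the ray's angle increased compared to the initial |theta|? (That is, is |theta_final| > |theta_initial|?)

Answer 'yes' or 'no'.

Initial: x=-6.0000 theta=0.5000
After 1 (propagate distance d=36): x=12.0000 theta=0.5000
After 2 (thin lens f=31): x=12.0000 theta=7/62 (≈0.1129)
After 3 (propagate distance d=33): x=975/62 (≈15.7258) theta=7/62 (≈0.1129)
After 4 (thin lens f=51): x=975/62 (≈15.7258) theta=-103/527 (≈-0.1954)
After 5 (propagate distance d=8): x=14927/1054 (≈14.1622) theta=-103/527 (≈-0.1954)
After 6 (thin lens f=52): x=14927/1054 (≈14.1622) theta=-25639/54808 (≈-0.4678)
After 7 (propagate distance d=13 (to screen)): x=1099/136 (≈8.0809) theta=-25639/54808 (≈-0.4678)
|theta_initial|=0.5000 |theta_final|=25639/54808 (≈0.4678) -> not increased

Answer: no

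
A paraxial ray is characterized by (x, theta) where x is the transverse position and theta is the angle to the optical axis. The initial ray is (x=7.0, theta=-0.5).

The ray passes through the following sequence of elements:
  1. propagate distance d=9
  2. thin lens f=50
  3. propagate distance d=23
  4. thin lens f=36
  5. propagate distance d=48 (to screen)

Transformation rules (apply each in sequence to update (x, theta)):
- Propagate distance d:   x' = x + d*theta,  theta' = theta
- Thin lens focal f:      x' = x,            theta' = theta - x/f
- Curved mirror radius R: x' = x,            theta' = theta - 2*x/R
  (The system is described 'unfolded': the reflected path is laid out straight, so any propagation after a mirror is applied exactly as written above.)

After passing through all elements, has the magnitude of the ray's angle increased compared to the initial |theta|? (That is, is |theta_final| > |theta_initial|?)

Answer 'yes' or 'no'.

Initial: x=7.0000 theta=-0.5000
After 1 (propagate distance d=9): x=2.5000 theta=-0.5000
After 2 (thin lens f=50): x=2.5000 theta=-0.5500
After 3 (propagate distance d=23): x=-10.1500 theta=-0.5500
After 4 (thin lens f=36): x=-10.1500 theta=-193/720 (≈-0.2681)
After 5 (propagate distance d=48 (to screen)): x=-1381/60 (≈-23.0167) theta=-193/720 (≈-0.2681)
|theta_initial|=0.5000 |theta_final|=193/720 (≈0.2681) -> not increased

Answer: no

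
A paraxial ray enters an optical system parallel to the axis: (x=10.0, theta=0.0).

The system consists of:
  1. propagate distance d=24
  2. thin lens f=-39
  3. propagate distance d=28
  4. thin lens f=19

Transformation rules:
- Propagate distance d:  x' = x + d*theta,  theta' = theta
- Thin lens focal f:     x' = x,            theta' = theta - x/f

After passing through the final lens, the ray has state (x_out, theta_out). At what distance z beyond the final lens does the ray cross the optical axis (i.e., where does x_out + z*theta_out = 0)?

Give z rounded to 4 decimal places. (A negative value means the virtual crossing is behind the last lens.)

Answer: 26.5208

Derivation:
Initial: x=10.0000 theta=0.0000
After 1 (propagate distance d=24): x=10.0000 theta=0.0000
After 2 (thin lens f=-39): x=10.0000 theta=10/39 (≈0.2564)
After 3 (propagate distance d=28): x=670/39 (≈17.1795) theta=10/39 (≈0.2564)
After 4 (thin lens f=19): x=670/39 (≈17.1795) theta=-160/247 (≈-0.6478)
z_focus = -x_out/theta_out = -(670/39)/(-160/247) = 1273/48 ≈ 26.5208
Rounded to 4 decimal places: z = 26.5208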